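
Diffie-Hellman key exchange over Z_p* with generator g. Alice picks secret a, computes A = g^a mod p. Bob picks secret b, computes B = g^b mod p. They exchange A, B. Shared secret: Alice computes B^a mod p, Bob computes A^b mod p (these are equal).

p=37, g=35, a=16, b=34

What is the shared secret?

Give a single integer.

A = 35^16 mod 37  (bits of 16 = 10000)
  bit 0 = 1: r = r^2 * 35 mod 37 = 1^2 * 35 = 1*35 = 35
  bit 1 = 0: r = r^2 mod 37 = 35^2 = 4
  bit 2 = 0: r = r^2 mod 37 = 4^2 = 16
  bit 3 = 0: r = r^2 mod 37 = 16^2 = 34
  bit 4 = 0: r = r^2 mod 37 = 34^2 = 9
  -> A = 9
B = 35^34 mod 37  (bits of 34 = 100010)
  bit 0 = 1: r = r^2 * 35 mod 37 = 1^2 * 35 = 1*35 = 35
  bit 1 = 0: r = r^2 mod 37 = 35^2 = 4
  bit 2 = 0: r = r^2 mod 37 = 4^2 = 16
  bit 3 = 0: r = r^2 mod 37 = 16^2 = 34
  bit 4 = 1: r = r^2 * 35 mod 37 = 34^2 * 35 = 9*35 = 19
  bit 5 = 0: r = r^2 mod 37 = 19^2 = 28
  -> B = 28
s = B^a = 28^16 mod 37  (bits of 16 = 10000)
  bit 0 = 1: r = r^2 * 28 mod 37 = 1^2 * 28 = 1*28 = 28
  bit 1 = 0: r = r^2 mod 37 = 28^2 = 7
  bit 2 = 0: r = r^2 mod 37 = 7^2 = 12
  bit 3 = 0: r = r^2 mod 37 = 12^2 = 33
  bit 4 = 0: r = r^2 mod 37 = 33^2 = 16
  -> s = B^a = 16

Answer: 16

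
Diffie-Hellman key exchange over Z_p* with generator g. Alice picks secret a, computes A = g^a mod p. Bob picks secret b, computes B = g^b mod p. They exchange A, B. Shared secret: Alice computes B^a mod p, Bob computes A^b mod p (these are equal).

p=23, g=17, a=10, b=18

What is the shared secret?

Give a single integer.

A = 17^10 mod 23  (bits of 10 = 1010)
  bit 0 = 1: r = r^2 * 17 mod 23 = 1^2 * 17 = 1*17 = 17
  bit 1 = 0: r = r^2 mod 23 = 17^2 = 13
  bit 2 = 1: r = r^2 * 17 mod 23 = 13^2 * 17 = 8*17 = 21
  bit 3 = 0: r = r^2 mod 23 = 21^2 = 4
  -> A = 4
B = 17^18 mod 23  (bits of 18 = 10010)
  bit 0 = 1: r = r^2 * 17 mod 23 = 1^2 * 17 = 1*17 = 17
  bit 1 = 0: r = r^2 mod 23 = 17^2 = 13
  bit 2 = 0: r = r^2 mod 23 = 13^2 = 8
  bit 3 = 1: r = r^2 * 17 mod 23 = 8^2 * 17 = 18*17 = 7
  bit 4 = 0: r = r^2 mod 23 = 7^2 = 3
  -> B = 3
s = B^a = 3^10 mod 23  (bits of 10 = 1010)
  bit 0 = 1: r = r^2 * 3 mod 23 = 1^2 * 3 = 1*3 = 3
  bit 1 = 0: r = r^2 mod 23 = 3^2 = 9
  bit 2 = 1: r = r^2 * 3 mod 23 = 9^2 * 3 = 12*3 = 13
  bit 3 = 0: r = r^2 mod 23 = 13^2 = 8
  -> s = B^a = 8

Answer: 8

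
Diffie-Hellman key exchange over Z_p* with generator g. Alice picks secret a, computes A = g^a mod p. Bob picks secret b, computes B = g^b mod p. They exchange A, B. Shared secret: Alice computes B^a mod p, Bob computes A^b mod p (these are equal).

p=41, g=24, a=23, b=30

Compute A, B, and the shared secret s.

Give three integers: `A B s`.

Answer: 34 9 32

Derivation:
A = 24^23 mod 41  (bits of 23 = 10111)
  bit 0 = 1: r = r^2 * 24 mod 41 = 1^2 * 24 = 1*24 = 24
  bit 1 = 0: r = r^2 mod 41 = 24^2 = 2
  bit 2 = 1: r = r^2 * 24 mod 41 = 2^2 * 24 = 4*24 = 14
  bit 3 = 1: r = r^2 * 24 mod 41 = 14^2 * 24 = 32*24 = 30
  bit 4 = 1: r = r^2 * 24 mod 41 = 30^2 * 24 = 39*24 = 34
  -> A = 34
B = 24^30 mod 41  (bits of 30 = 11110)
  bit 0 = 1: r = r^2 * 24 mod 41 = 1^2 * 24 = 1*24 = 24
  bit 1 = 1: r = r^2 * 24 mod 41 = 24^2 * 24 = 2*24 = 7
  bit 2 = 1: r = r^2 * 24 mod 41 = 7^2 * 24 = 8*24 = 28
  bit 3 = 1: r = r^2 * 24 mod 41 = 28^2 * 24 = 5*24 = 38
  bit 4 = 0: r = r^2 mod 41 = 38^2 = 9
  -> B = 9
s = B^a = 9^23 mod 41  (bits of 23 = 10111)
  bit 0 = 1: r = r^2 * 9 mod 41 = 1^2 * 9 = 1*9 = 9
  bit 1 = 0: r = r^2 mod 41 = 9^2 = 40
  bit 2 = 1: r = r^2 * 9 mod 41 = 40^2 * 9 = 1*9 = 9
  bit 3 = 1: r = r^2 * 9 mod 41 = 9^2 * 9 = 40*9 = 32
  bit 4 = 1: r = r^2 * 9 mod 41 = 32^2 * 9 = 40*9 = 32
  -> s = B^a = 32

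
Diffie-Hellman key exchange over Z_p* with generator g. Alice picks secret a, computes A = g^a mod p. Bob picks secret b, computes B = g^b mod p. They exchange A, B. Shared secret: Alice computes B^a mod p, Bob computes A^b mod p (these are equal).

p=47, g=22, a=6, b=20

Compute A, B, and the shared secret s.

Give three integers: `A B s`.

Answer: 18 9 12

Derivation:
A = 22^6 mod 47  (bits of 6 = 110)
  bit 0 = 1: r = r^2 * 22 mod 47 = 1^2 * 22 = 1*22 = 22
  bit 1 = 1: r = r^2 * 22 mod 47 = 22^2 * 22 = 14*22 = 26
  bit 2 = 0: r = r^2 mod 47 = 26^2 = 18
  -> A = 18
B = 22^20 mod 47  (bits of 20 = 10100)
  bit 0 = 1: r = r^2 * 22 mod 47 = 1^2 * 22 = 1*22 = 22
  bit 1 = 0: r = r^2 mod 47 = 22^2 = 14
  bit 2 = 1: r = r^2 * 22 mod 47 = 14^2 * 22 = 8*22 = 35
  bit 3 = 0: r = r^2 mod 47 = 35^2 = 3
  bit 4 = 0: r = r^2 mod 47 = 3^2 = 9
  -> B = 9
s = B^a = 9^6 mod 47  (bits of 6 = 110)
  bit 0 = 1: r = r^2 * 9 mod 47 = 1^2 * 9 = 1*9 = 9
  bit 1 = 1: r = r^2 * 9 mod 47 = 9^2 * 9 = 34*9 = 24
  bit 2 = 0: r = r^2 mod 47 = 24^2 = 12
  -> s = B^a = 12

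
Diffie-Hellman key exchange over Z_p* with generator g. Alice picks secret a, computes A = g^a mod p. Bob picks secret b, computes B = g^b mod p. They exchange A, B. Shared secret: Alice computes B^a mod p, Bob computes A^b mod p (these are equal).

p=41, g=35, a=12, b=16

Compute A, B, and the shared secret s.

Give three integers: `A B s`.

Answer: 4 18 37

Derivation:
A = 35^12 mod 41  (bits of 12 = 1100)
  bit 0 = 1: r = r^2 * 35 mod 41 = 1^2 * 35 = 1*35 = 35
  bit 1 = 1: r = r^2 * 35 mod 41 = 35^2 * 35 = 36*35 = 30
  bit 2 = 0: r = r^2 mod 41 = 30^2 = 39
  bit 3 = 0: r = r^2 mod 41 = 39^2 = 4
  -> A = 4
B = 35^16 mod 41  (bits of 16 = 10000)
  bit 0 = 1: r = r^2 * 35 mod 41 = 1^2 * 35 = 1*35 = 35
  bit 1 = 0: r = r^2 mod 41 = 35^2 = 36
  bit 2 = 0: r = r^2 mod 41 = 36^2 = 25
  bit 3 = 0: r = r^2 mod 41 = 25^2 = 10
  bit 4 = 0: r = r^2 mod 41 = 10^2 = 18
  -> B = 18
s = B^a = 18^12 mod 41  (bits of 12 = 1100)
  bit 0 = 1: r = r^2 * 18 mod 41 = 1^2 * 18 = 1*18 = 18
  bit 1 = 1: r = r^2 * 18 mod 41 = 18^2 * 18 = 37*18 = 10
  bit 2 = 0: r = r^2 mod 41 = 10^2 = 18
  bit 3 = 0: r = r^2 mod 41 = 18^2 = 37
  -> s = B^a = 37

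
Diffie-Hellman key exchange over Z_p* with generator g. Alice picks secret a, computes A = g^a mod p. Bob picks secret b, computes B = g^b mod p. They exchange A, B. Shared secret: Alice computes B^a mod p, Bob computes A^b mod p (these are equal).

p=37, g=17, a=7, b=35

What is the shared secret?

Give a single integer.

Answer: 5

Derivation:
A = 17^7 mod 37  (bits of 7 = 111)
  bit 0 = 1: r = r^2 * 17 mod 37 = 1^2 * 17 = 1*17 = 17
  bit 1 = 1: r = r^2 * 17 mod 37 = 17^2 * 17 = 30*17 = 29
  bit 2 = 1: r = r^2 * 17 mod 37 = 29^2 * 17 = 27*17 = 15
  -> A = 15
B = 17^35 mod 37  (bits of 35 = 100011)
  bit 0 = 1: r = r^2 * 17 mod 37 = 1^2 * 17 = 1*17 = 17
  bit 1 = 0: r = r^2 mod 37 = 17^2 = 30
  bit 2 = 0: r = r^2 mod 37 = 30^2 = 12
  bit 3 = 0: r = r^2 mod 37 = 12^2 = 33
  bit 4 = 1: r = r^2 * 17 mod 37 = 33^2 * 17 = 16*17 = 13
  bit 5 = 1: r = r^2 * 17 mod 37 = 13^2 * 17 = 21*17 = 24
  -> B = 24
s = B^a = 24^7 mod 37  (bits of 7 = 111)
  bit 0 = 1: r = r^2 * 24 mod 37 = 1^2 * 24 = 1*24 = 24
  bit 1 = 1: r = r^2 * 24 mod 37 = 24^2 * 24 = 21*24 = 23
  bit 2 = 1: r = r^2 * 24 mod 37 = 23^2 * 24 = 11*24 = 5
  -> s = B^a = 5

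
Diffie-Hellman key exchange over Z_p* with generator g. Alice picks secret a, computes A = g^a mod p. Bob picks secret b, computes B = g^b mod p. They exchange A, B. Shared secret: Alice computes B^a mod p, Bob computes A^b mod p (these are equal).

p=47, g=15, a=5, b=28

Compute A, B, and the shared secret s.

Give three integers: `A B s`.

Answer: 43 4 37

Derivation:
A = 15^5 mod 47  (bits of 5 = 101)
  bit 0 = 1: r = r^2 * 15 mod 47 = 1^2 * 15 = 1*15 = 15
  bit 1 = 0: r = r^2 mod 47 = 15^2 = 37
  bit 2 = 1: r = r^2 * 15 mod 47 = 37^2 * 15 = 6*15 = 43
  -> A = 43
B = 15^28 mod 47  (bits of 28 = 11100)
  bit 0 = 1: r = r^2 * 15 mod 47 = 1^2 * 15 = 1*15 = 15
  bit 1 = 1: r = r^2 * 15 mod 47 = 15^2 * 15 = 37*15 = 38
  bit 2 = 1: r = r^2 * 15 mod 47 = 38^2 * 15 = 34*15 = 40
  bit 3 = 0: r = r^2 mod 47 = 40^2 = 2
  bit 4 = 0: r = r^2 mod 47 = 2^2 = 4
  -> B = 4
s = B^a = 4^5 mod 47  (bits of 5 = 101)
  bit 0 = 1: r = r^2 * 4 mod 47 = 1^2 * 4 = 1*4 = 4
  bit 1 = 0: r = r^2 mod 47 = 4^2 = 16
  bit 2 = 1: r = r^2 * 4 mod 47 = 16^2 * 4 = 21*4 = 37
  -> s = B^a = 37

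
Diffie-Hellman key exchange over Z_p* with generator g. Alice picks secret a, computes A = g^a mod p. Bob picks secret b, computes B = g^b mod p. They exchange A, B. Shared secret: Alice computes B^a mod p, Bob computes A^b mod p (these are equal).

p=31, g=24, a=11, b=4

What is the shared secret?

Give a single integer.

Answer: 9

Derivation:
A = 24^11 mod 31  (bits of 11 = 1011)
  bit 0 = 1: r = r^2 * 24 mod 31 = 1^2 * 24 = 1*24 = 24
  bit 1 = 0: r = r^2 mod 31 = 24^2 = 18
  bit 2 = 1: r = r^2 * 24 mod 31 = 18^2 * 24 = 14*24 = 26
  bit 3 = 1: r = r^2 * 24 mod 31 = 26^2 * 24 = 25*24 = 11
  -> A = 11
B = 24^4 mod 31  (bits of 4 = 100)
  bit 0 = 1: r = r^2 * 24 mod 31 = 1^2 * 24 = 1*24 = 24
  bit 1 = 0: r = r^2 mod 31 = 24^2 = 18
  bit 2 = 0: r = r^2 mod 31 = 18^2 = 14
  -> B = 14
s = B^a = 14^11 mod 31  (bits of 11 = 1011)
  bit 0 = 1: r = r^2 * 14 mod 31 = 1^2 * 14 = 1*14 = 14
  bit 1 = 0: r = r^2 mod 31 = 14^2 = 10
  bit 2 = 1: r = r^2 * 14 mod 31 = 10^2 * 14 = 7*14 = 5
  bit 3 = 1: r = r^2 * 14 mod 31 = 5^2 * 14 = 25*14 = 9
  -> s = B^a = 9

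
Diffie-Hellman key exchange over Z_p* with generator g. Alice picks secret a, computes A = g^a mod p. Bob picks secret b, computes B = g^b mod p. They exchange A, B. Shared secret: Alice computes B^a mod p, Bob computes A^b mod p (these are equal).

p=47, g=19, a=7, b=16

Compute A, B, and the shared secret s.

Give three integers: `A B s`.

Answer: 30 36 16

Derivation:
A = 19^7 mod 47  (bits of 7 = 111)
  bit 0 = 1: r = r^2 * 19 mod 47 = 1^2 * 19 = 1*19 = 19
  bit 1 = 1: r = r^2 * 19 mod 47 = 19^2 * 19 = 32*19 = 44
  bit 2 = 1: r = r^2 * 19 mod 47 = 44^2 * 19 = 9*19 = 30
  -> A = 30
B = 19^16 mod 47  (bits of 16 = 10000)
  bit 0 = 1: r = r^2 * 19 mod 47 = 1^2 * 19 = 1*19 = 19
  bit 1 = 0: r = r^2 mod 47 = 19^2 = 32
  bit 2 = 0: r = r^2 mod 47 = 32^2 = 37
  bit 3 = 0: r = r^2 mod 47 = 37^2 = 6
  bit 4 = 0: r = r^2 mod 47 = 6^2 = 36
  -> B = 36
s = B^a = 36^7 mod 47  (bits of 7 = 111)
  bit 0 = 1: r = r^2 * 36 mod 47 = 1^2 * 36 = 1*36 = 36
  bit 1 = 1: r = r^2 * 36 mod 47 = 36^2 * 36 = 27*36 = 32
  bit 2 = 1: r = r^2 * 36 mod 47 = 32^2 * 36 = 37*36 = 16
  -> s = B^a = 16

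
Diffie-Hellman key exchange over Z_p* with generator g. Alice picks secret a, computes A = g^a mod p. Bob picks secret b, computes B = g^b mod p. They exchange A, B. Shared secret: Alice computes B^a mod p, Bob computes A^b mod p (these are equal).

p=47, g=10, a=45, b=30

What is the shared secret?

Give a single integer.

Answer: 24

Derivation:
A = 10^45 mod 47  (bits of 45 = 101101)
  bit 0 = 1: r = r^2 * 10 mod 47 = 1^2 * 10 = 1*10 = 10
  bit 1 = 0: r = r^2 mod 47 = 10^2 = 6
  bit 2 = 1: r = r^2 * 10 mod 47 = 6^2 * 10 = 36*10 = 31
  bit 3 = 1: r = r^2 * 10 mod 47 = 31^2 * 10 = 21*10 = 22
  bit 4 = 0: r = r^2 mod 47 = 22^2 = 14
  bit 5 = 1: r = r^2 * 10 mod 47 = 14^2 * 10 = 8*10 = 33
  -> A = 33
B = 10^30 mod 47  (bits of 30 = 11110)
  bit 0 = 1: r = r^2 * 10 mod 47 = 1^2 * 10 = 1*10 = 10
  bit 1 = 1: r = r^2 * 10 mod 47 = 10^2 * 10 = 6*10 = 13
  bit 2 = 1: r = r^2 * 10 mod 47 = 13^2 * 10 = 28*10 = 45
  bit 3 = 1: r = r^2 * 10 mod 47 = 45^2 * 10 = 4*10 = 40
  bit 4 = 0: r = r^2 mod 47 = 40^2 = 2
  -> B = 2
s = B^a = 2^45 mod 47  (bits of 45 = 101101)
  bit 0 = 1: r = r^2 * 2 mod 47 = 1^2 * 2 = 1*2 = 2
  bit 1 = 0: r = r^2 mod 47 = 2^2 = 4
  bit 2 = 1: r = r^2 * 2 mod 47 = 4^2 * 2 = 16*2 = 32
  bit 3 = 1: r = r^2 * 2 mod 47 = 32^2 * 2 = 37*2 = 27
  bit 4 = 0: r = r^2 mod 47 = 27^2 = 24
  bit 5 = 1: r = r^2 * 2 mod 47 = 24^2 * 2 = 12*2 = 24
  -> s = B^a = 24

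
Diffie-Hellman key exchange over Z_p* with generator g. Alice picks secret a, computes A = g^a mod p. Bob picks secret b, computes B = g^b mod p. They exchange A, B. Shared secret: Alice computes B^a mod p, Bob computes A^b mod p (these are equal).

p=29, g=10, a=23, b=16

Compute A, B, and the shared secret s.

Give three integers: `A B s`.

Answer: 11 16 24

Derivation:
A = 10^23 mod 29  (bits of 23 = 10111)
  bit 0 = 1: r = r^2 * 10 mod 29 = 1^2 * 10 = 1*10 = 10
  bit 1 = 0: r = r^2 mod 29 = 10^2 = 13
  bit 2 = 1: r = r^2 * 10 mod 29 = 13^2 * 10 = 24*10 = 8
  bit 3 = 1: r = r^2 * 10 mod 29 = 8^2 * 10 = 6*10 = 2
  bit 4 = 1: r = r^2 * 10 mod 29 = 2^2 * 10 = 4*10 = 11
  -> A = 11
B = 10^16 mod 29  (bits of 16 = 10000)
  bit 0 = 1: r = r^2 * 10 mod 29 = 1^2 * 10 = 1*10 = 10
  bit 1 = 0: r = r^2 mod 29 = 10^2 = 13
  bit 2 = 0: r = r^2 mod 29 = 13^2 = 24
  bit 3 = 0: r = r^2 mod 29 = 24^2 = 25
  bit 4 = 0: r = r^2 mod 29 = 25^2 = 16
  -> B = 16
s = B^a = 16^23 mod 29  (bits of 23 = 10111)
  bit 0 = 1: r = r^2 * 16 mod 29 = 1^2 * 16 = 1*16 = 16
  bit 1 = 0: r = r^2 mod 29 = 16^2 = 24
  bit 2 = 1: r = r^2 * 16 mod 29 = 24^2 * 16 = 25*16 = 23
  bit 3 = 1: r = r^2 * 16 mod 29 = 23^2 * 16 = 7*16 = 25
  bit 4 = 1: r = r^2 * 16 mod 29 = 25^2 * 16 = 16*16 = 24
  -> s = B^a = 24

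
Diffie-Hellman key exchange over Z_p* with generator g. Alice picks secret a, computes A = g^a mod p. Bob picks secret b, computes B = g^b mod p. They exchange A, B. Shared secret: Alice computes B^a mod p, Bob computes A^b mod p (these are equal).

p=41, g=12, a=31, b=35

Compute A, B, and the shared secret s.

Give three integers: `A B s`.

Answer: 15 14 3

Derivation:
A = 12^31 mod 41  (bits of 31 = 11111)
  bit 0 = 1: r = r^2 * 12 mod 41 = 1^2 * 12 = 1*12 = 12
  bit 1 = 1: r = r^2 * 12 mod 41 = 12^2 * 12 = 21*12 = 6
  bit 2 = 1: r = r^2 * 12 mod 41 = 6^2 * 12 = 36*12 = 22
  bit 3 = 1: r = r^2 * 12 mod 41 = 22^2 * 12 = 33*12 = 27
  bit 4 = 1: r = r^2 * 12 mod 41 = 27^2 * 12 = 32*12 = 15
  -> A = 15
B = 12^35 mod 41  (bits of 35 = 100011)
  bit 0 = 1: r = r^2 * 12 mod 41 = 1^2 * 12 = 1*12 = 12
  bit 1 = 0: r = r^2 mod 41 = 12^2 = 21
  bit 2 = 0: r = r^2 mod 41 = 21^2 = 31
  bit 3 = 0: r = r^2 mod 41 = 31^2 = 18
  bit 4 = 1: r = r^2 * 12 mod 41 = 18^2 * 12 = 37*12 = 34
  bit 5 = 1: r = r^2 * 12 mod 41 = 34^2 * 12 = 8*12 = 14
  -> B = 14
s = B^a = 14^31 mod 41  (bits of 31 = 11111)
  bit 0 = 1: r = r^2 * 14 mod 41 = 1^2 * 14 = 1*14 = 14
  bit 1 = 1: r = r^2 * 14 mod 41 = 14^2 * 14 = 32*14 = 38
  bit 2 = 1: r = r^2 * 14 mod 41 = 38^2 * 14 = 9*14 = 3
  bit 3 = 1: r = r^2 * 14 mod 41 = 3^2 * 14 = 9*14 = 3
  bit 4 = 1: r = r^2 * 14 mod 41 = 3^2 * 14 = 9*14 = 3
  -> s = B^a = 3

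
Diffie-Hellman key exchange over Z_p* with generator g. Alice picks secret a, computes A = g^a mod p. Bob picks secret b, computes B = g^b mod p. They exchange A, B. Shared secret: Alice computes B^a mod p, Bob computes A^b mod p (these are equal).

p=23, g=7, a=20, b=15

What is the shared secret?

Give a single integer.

A = 7^20 mod 23  (bits of 20 = 10100)
  bit 0 = 1: r = r^2 * 7 mod 23 = 1^2 * 7 = 1*7 = 7
  bit 1 = 0: r = r^2 mod 23 = 7^2 = 3
  bit 2 = 1: r = r^2 * 7 mod 23 = 3^2 * 7 = 9*7 = 17
  bit 3 = 0: r = r^2 mod 23 = 17^2 = 13
  bit 4 = 0: r = r^2 mod 23 = 13^2 = 8
  -> A = 8
B = 7^15 mod 23  (bits of 15 = 1111)
  bit 0 = 1: r = r^2 * 7 mod 23 = 1^2 * 7 = 1*7 = 7
  bit 1 = 1: r = r^2 * 7 mod 23 = 7^2 * 7 = 3*7 = 21
  bit 2 = 1: r = r^2 * 7 mod 23 = 21^2 * 7 = 4*7 = 5
  bit 3 = 1: r = r^2 * 7 mod 23 = 5^2 * 7 = 2*7 = 14
  -> B = 14
s = B^a = 14^20 mod 23  (bits of 20 = 10100)
  bit 0 = 1: r = r^2 * 14 mod 23 = 1^2 * 14 = 1*14 = 14
  bit 1 = 0: r = r^2 mod 23 = 14^2 = 12
  bit 2 = 1: r = r^2 * 14 mod 23 = 12^2 * 14 = 6*14 = 15
  bit 3 = 0: r = r^2 mod 23 = 15^2 = 18
  bit 4 = 0: r = r^2 mod 23 = 18^2 = 2
  -> s = B^a = 2

Answer: 2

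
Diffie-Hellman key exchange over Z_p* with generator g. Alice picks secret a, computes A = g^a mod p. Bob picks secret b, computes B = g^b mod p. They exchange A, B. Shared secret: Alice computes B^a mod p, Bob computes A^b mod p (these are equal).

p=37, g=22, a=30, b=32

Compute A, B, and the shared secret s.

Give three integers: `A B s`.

A = 22^30 mod 37  (bits of 30 = 11110)
  bit 0 = 1: r = r^2 * 22 mod 37 = 1^2 * 22 = 1*22 = 22
  bit 1 = 1: r = r^2 * 22 mod 37 = 22^2 * 22 = 3*22 = 29
  bit 2 = 1: r = r^2 * 22 mod 37 = 29^2 * 22 = 27*22 = 2
  bit 3 = 1: r = r^2 * 22 mod 37 = 2^2 * 22 = 4*22 = 14
  bit 4 = 0: r = r^2 mod 37 = 14^2 = 11
  -> A = 11
B = 22^32 mod 37  (bits of 32 = 100000)
  bit 0 = 1: r = r^2 * 22 mod 37 = 1^2 * 22 = 1*22 = 22
  bit 1 = 0: r = r^2 mod 37 = 22^2 = 3
  bit 2 = 0: r = r^2 mod 37 = 3^2 = 9
  bit 3 = 0: r = r^2 mod 37 = 9^2 = 7
  bit 4 = 0: r = r^2 mod 37 = 7^2 = 12
  bit 5 = 0: r = r^2 mod 37 = 12^2 = 33
  -> B = 33
s = B^a = 33^30 mod 37  (bits of 30 = 11110)
  bit 0 = 1: r = r^2 * 33 mod 37 = 1^2 * 33 = 1*33 = 33
  bit 1 = 1: r = r^2 * 33 mod 37 = 33^2 * 33 = 16*33 = 10
  bit 2 = 1: r = r^2 * 33 mod 37 = 10^2 * 33 = 26*33 = 7
  bit 3 = 1: r = r^2 * 33 mod 37 = 7^2 * 33 = 12*33 = 26
  bit 4 = 0: r = r^2 mod 37 = 26^2 = 10
  -> s = B^a = 10

Answer: 11 33 10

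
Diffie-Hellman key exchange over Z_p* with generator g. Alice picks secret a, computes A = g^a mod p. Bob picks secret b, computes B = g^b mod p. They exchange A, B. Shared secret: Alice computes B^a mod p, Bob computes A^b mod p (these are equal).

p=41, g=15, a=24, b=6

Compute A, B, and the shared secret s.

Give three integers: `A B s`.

A = 15^24 mod 41  (bits of 24 = 11000)
  bit 0 = 1: r = r^2 * 15 mod 41 = 1^2 * 15 = 1*15 = 15
  bit 1 = 1: r = r^2 * 15 mod 41 = 15^2 * 15 = 20*15 = 13
  bit 2 = 0: r = r^2 mod 41 = 13^2 = 5
  bit 3 = 0: r = r^2 mod 41 = 5^2 = 25
  bit 4 = 0: r = r^2 mod 41 = 25^2 = 10
  -> A = 10
B = 15^6 mod 41  (bits of 6 = 110)
  bit 0 = 1: r = r^2 * 15 mod 41 = 1^2 * 15 = 1*15 = 15
  bit 1 = 1: r = r^2 * 15 mod 41 = 15^2 * 15 = 20*15 = 13
  bit 2 = 0: r = r^2 mod 41 = 13^2 = 5
  -> B = 5
s = B^a = 5^24 mod 41  (bits of 24 = 11000)
  bit 0 = 1: r = r^2 * 5 mod 41 = 1^2 * 5 = 1*5 = 5
  bit 1 = 1: r = r^2 * 5 mod 41 = 5^2 * 5 = 25*5 = 2
  bit 2 = 0: r = r^2 mod 41 = 2^2 = 4
  bit 3 = 0: r = r^2 mod 41 = 4^2 = 16
  bit 4 = 0: r = r^2 mod 41 = 16^2 = 10
  -> s = B^a = 10

Answer: 10 5 10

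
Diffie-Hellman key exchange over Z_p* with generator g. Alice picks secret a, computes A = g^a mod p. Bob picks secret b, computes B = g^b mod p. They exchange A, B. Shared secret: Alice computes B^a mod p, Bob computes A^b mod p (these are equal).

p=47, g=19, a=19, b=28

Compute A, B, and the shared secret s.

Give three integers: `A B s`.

Answer: 33 2 3

Derivation:
A = 19^19 mod 47  (bits of 19 = 10011)
  bit 0 = 1: r = r^2 * 19 mod 47 = 1^2 * 19 = 1*19 = 19
  bit 1 = 0: r = r^2 mod 47 = 19^2 = 32
  bit 2 = 0: r = r^2 mod 47 = 32^2 = 37
  bit 3 = 1: r = r^2 * 19 mod 47 = 37^2 * 19 = 6*19 = 20
  bit 4 = 1: r = r^2 * 19 mod 47 = 20^2 * 19 = 24*19 = 33
  -> A = 33
B = 19^28 mod 47  (bits of 28 = 11100)
  bit 0 = 1: r = r^2 * 19 mod 47 = 1^2 * 19 = 1*19 = 19
  bit 1 = 1: r = r^2 * 19 mod 47 = 19^2 * 19 = 32*19 = 44
  bit 2 = 1: r = r^2 * 19 mod 47 = 44^2 * 19 = 9*19 = 30
  bit 3 = 0: r = r^2 mod 47 = 30^2 = 7
  bit 4 = 0: r = r^2 mod 47 = 7^2 = 2
  -> B = 2
s = B^a = 2^19 mod 47  (bits of 19 = 10011)
  bit 0 = 1: r = r^2 * 2 mod 47 = 1^2 * 2 = 1*2 = 2
  bit 1 = 0: r = r^2 mod 47 = 2^2 = 4
  bit 2 = 0: r = r^2 mod 47 = 4^2 = 16
  bit 3 = 1: r = r^2 * 2 mod 47 = 16^2 * 2 = 21*2 = 42
  bit 4 = 1: r = r^2 * 2 mod 47 = 42^2 * 2 = 25*2 = 3
  -> s = B^a = 3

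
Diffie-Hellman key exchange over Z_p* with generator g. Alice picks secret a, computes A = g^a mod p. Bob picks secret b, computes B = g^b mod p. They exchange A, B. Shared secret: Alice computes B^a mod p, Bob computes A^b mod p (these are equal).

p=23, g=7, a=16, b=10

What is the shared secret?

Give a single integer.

Answer: 4

Derivation:
A = 7^16 mod 23  (bits of 16 = 10000)
  bit 0 = 1: r = r^2 * 7 mod 23 = 1^2 * 7 = 1*7 = 7
  bit 1 = 0: r = r^2 mod 23 = 7^2 = 3
  bit 2 = 0: r = r^2 mod 23 = 3^2 = 9
  bit 3 = 0: r = r^2 mod 23 = 9^2 = 12
  bit 4 = 0: r = r^2 mod 23 = 12^2 = 6
  -> A = 6
B = 7^10 mod 23  (bits of 10 = 1010)
  bit 0 = 1: r = r^2 * 7 mod 23 = 1^2 * 7 = 1*7 = 7
  bit 1 = 0: r = r^2 mod 23 = 7^2 = 3
  bit 2 = 1: r = r^2 * 7 mod 23 = 3^2 * 7 = 9*7 = 17
  bit 3 = 0: r = r^2 mod 23 = 17^2 = 13
  -> B = 13
s = B^a = 13^16 mod 23  (bits of 16 = 10000)
  bit 0 = 1: r = r^2 * 13 mod 23 = 1^2 * 13 = 1*13 = 13
  bit 1 = 0: r = r^2 mod 23 = 13^2 = 8
  bit 2 = 0: r = r^2 mod 23 = 8^2 = 18
  bit 3 = 0: r = r^2 mod 23 = 18^2 = 2
  bit 4 = 0: r = r^2 mod 23 = 2^2 = 4
  -> s = B^a = 4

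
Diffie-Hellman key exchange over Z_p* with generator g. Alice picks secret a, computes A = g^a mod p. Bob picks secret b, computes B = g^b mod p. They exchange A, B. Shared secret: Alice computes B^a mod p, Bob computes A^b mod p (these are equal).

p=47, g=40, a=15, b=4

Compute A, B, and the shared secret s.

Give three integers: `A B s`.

A = 40^15 mod 47  (bits of 15 = 1111)
  bit 0 = 1: r = r^2 * 40 mod 47 = 1^2 * 40 = 1*40 = 40
  bit 1 = 1: r = r^2 * 40 mod 47 = 40^2 * 40 = 2*40 = 33
  bit 2 = 1: r = r^2 * 40 mod 47 = 33^2 * 40 = 8*40 = 38
  bit 3 = 1: r = r^2 * 40 mod 47 = 38^2 * 40 = 34*40 = 44
  -> A = 44
B = 40^4 mod 47  (bits of 4 = 100)
  bit 0 = 1: r = r^2 * 40 mod 47 = 1^2 * 40 = 1*40 = 40
  bit 1 = 0: r = r^2 mod 47 = 40^2 = 2
  bit 2 = 0: r = r^2 mod 47 = 2^2 = 4
  -> B = 4
s = B^a = 4^15 mod 47  (bits of 15 = 1111)
  bit 0 = 1: r = r^2 * 4 mod 47 = 1^2 * 4 = 1*4 = 4
  bit 1 = 1: r = r^2 * 4 mod 47 = 4^2 * 4 = 16*4 = 17
  bit 2 = 1: r = r^2 * 4 mod 47 = 17^2 * 4 = 7*4 = 28
  bit 3 = 1: r = r^2 * 4 mod 47 = 28^2 * 4 = 32*4 = 34
  -> s = B^a = 34

Answer: 44 4 34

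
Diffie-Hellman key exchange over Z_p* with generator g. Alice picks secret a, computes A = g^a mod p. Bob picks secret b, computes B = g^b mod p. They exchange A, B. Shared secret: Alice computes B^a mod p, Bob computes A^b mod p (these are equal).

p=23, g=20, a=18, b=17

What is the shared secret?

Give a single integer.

A = 20^18 mod 23  (bits of 18 = 10010)
  bit 0 = 1: r = r^2 * 20 mod 23 = 1^2 * 20 = 1*20 = 20
  bit 1 = 0: r = r^2 mod 23 = 20^2 = 9
  bit 2 = 0: r = r^2 mod 23 = 9^2 = 12
  bit 3 = 1: r = r^2 * 20 mod 23 = 12^2 * 20 = 6*20 = 5
  bit 4 = 0: r = r^2 mod 23 = 5^2 = 2
  -> A = 2
B = 20^17 mod 23  (bits of 17 = 10001)
  bit 0 = 1: r = r^2 * 20 mod 23 = 1^2 * 20 = 1*20 = 20
  bit 1 = 0: r = r^2 mod 23 = 20^2 = 9
  bit 2 = 0: r = r^2 mod 23 = 9^2 = 12
  bit 3 = 0: r = r^2 mod 23 = 12^2 = 6
  bit 4 = 1: r = r^2 * 20 mod 23 = 6^2 * 20 = 13*20 = 7
  -> B = 7
s = B^a = 7^18 mod 23  (bits of 18 = 10010)
  bit 0 = 1: r = r^2 * 7 mod 23 = 1^2 * 7 = 1*7 = 7
  bit 1 = 0: r = r^2 mod 23 = 7^2 = 3
  bit 2 = 0: r = r^2 mod 23 = 3^2 = 9
  bit 3 = 1: r = r^2 * 7 mod 23 = 9^2 * 7 = 12*7 = 15
  bit 4 = 0: r = r^2 mod 23 = 15^2 = 18
  -> s = B^a = 18

Answer: 18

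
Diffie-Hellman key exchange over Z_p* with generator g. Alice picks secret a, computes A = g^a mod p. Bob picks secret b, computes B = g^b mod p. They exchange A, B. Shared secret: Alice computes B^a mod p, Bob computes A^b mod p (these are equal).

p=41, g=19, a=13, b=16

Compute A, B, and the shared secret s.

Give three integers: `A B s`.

A = 19^13 mod 41  (bits of 13 = 1101)
  bit 0 = 1: r = r^2 * 19 mod 41 = 1^2 * 19 = 1*19 = 19
  bit 1 = 1: r = r^2 * 19 mod 41 = 19^2 * 19 = 33*19 = 12
  bit 2 = 0: r = r^2 mod 41 = 12^2 = 21
  bit 3 = 1: r = r^2 * 19 mod 41 = 21^2 * 19 = 31*19 = 15
  -> A = 15
B = 19^16 mod 41  (bits of 16 = 10000)
  bit 0 = 1: r = r^2 * 19 mod 41 = 1^2 * 19 = 1*19 = 19
  bit 1 = 0: r = r^2 mod 41 = 19^2 = 33
  bit 2 = 0: r = r^2 mod 41 = 33^2 = 23
  bit 3 = 0: r = r^2 mod 41 = 23^2 = 37
  bit 4 = 0: r = r^2 mod 41 = 37^2 = 16
  -> B = 16
s = B^a = 16^13 mod 41  (bits of 13 = 1101)
  bit 0 = 1: r = r^2 * 16 mod 41 = 1^2 * 16 = 1*16 = 16
  bit 1 = 1: r = r^2 * 16 mod 41 = 16^2 * 16 = 10*16 = 37
  bit 2 = 0: r = r^2 mod 41 = 37^2 = 16
  bit 3 = 1: r = r^2 * 16 mod 41 = 16^2 * 16 = 10*16 = 37
  -> s = B^a = 37

Answer: 15 16 37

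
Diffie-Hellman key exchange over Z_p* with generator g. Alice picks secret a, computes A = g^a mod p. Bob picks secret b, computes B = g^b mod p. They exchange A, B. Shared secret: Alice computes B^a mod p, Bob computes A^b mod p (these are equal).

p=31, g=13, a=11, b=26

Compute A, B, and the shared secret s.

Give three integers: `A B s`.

Answer: 3 28 18

Derivation:
A = 13^11 mod 31  (bits of 11 = 1011)
  bit 0 = 1: r = r^2 * 13 mod 31 = 1^2 * 13 = 1*13 = 13
  bit 1 = 0: r = r^2 mod 31 = 13^2 = 14
  bit 2 = 1: r = r^2 * 13 mod 31 = 14^2 * 13 = 10*13 = 6
  bit 3 = 1: r = r^2 * 13 mod 31 = 6^2 * 13 = 5*13 = 3
  -> A = 3
B = 13^26 mod 31  (bits of 26 = 11010)
  bit 0 = 1: r = r^2 * 13 mod 31 = 1^2 * 13 = 1*13 = 13
  bit 1 = 1: r = r^2 * 13 mod 31 = 13^2 * 13 = 14*13 = 27
  bit 2 = 0: r = r^2 mod 31 = 27^2 = 16
  bit 3 = 1: r = r^2 * 13 mod 31 = 16^2 * 13 = 8*13 = 11
  bit 4 = 0: r = r^2 mod 31 = 11^2 = 28
  -> B = 28
s = B^a = 28^11 mod 31  (bits of 11 = 1011)
  bit 0 = 1: r = r^2 * 28 mod 31 = 1^2 * 28 = 1*28 = 28
  bit 1 = 0: r = r^2 mod 31 = 28^2 = 9
  bit 2 = 1: r = r^2 * 28 mod 31 = 9^2 * 28 = 19*28 = 5
  bit 3 = 1: r = r^2 * 28 mod 31 = 5^2 * 28 = 25*28 = 18
  -> s = B^a = 18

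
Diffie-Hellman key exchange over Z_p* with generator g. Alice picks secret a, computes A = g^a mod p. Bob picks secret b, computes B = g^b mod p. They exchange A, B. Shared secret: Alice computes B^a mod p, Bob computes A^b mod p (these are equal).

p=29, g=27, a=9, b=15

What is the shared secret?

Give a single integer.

Answer: 19

Derivation:
A = 27^9 mod 29  (bits of 9 = 1001)
  bit 0 = 1: r = r^2 * 27 mod 29 = 1^2 * 27 = 1*27 = 27
  bit 1 = 0: r = r^2 mod 29 = 27^2 = 4
  bit 2 = 0: r = r^2 mod 29 = 4^2 = 16
  bit 3 = 1: r = r^2 * 27 mod 29 = 16^2 * 27 = 24*27 = 10
  -> A = 10
B = 27^15 mod 29  (bits of 15 = 1111)
  bit 0 = 1: r = r^2 * 27 mod 29 = 1^2 * 27 = 1*27 = 27
  bit 1 = 1: r = r^2 * 27 mod 29 = 27^2 * 27 = 4*27 = 21
  bit 2 = 1: r = r^2 * 27 mod 29 = 21^2 * 27 = 6*27 = 17
  bit 3 = 1: r = r^2 * 27 mod 29 = 17^2 * 27 = 28*27 = 2
  -> B = 2
s = B^a = 2^9 mod 29  (bits of 9 = 1001)
  bit 0 = 1: r = r^2 * 2 mod 29 = 1^2 * 2 = 1*2 = 2
  bit 1 = 0: r = r^2 mod 29 = 2^2 = 4
  bit 2 = 0: r = r^2 mod 29 = 4^2 = 16
  bit 3 = 1: r = r^2 * 2 mod 29 = 16^2 * 2 = 24*2 = 19
  -> s = B^a = 19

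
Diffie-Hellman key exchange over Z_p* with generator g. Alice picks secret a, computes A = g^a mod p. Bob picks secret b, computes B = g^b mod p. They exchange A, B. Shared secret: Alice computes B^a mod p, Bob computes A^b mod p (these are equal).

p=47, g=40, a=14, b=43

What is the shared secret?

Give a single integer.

A = 40^14 mod 47  (bits of 14 = 1110)
  bit 0 = 1: r = r^2 * 40 mod 47 = 1^2 * 40 = 1*40 = 40
  bit 1 = 1: r = r^2 * 40 mod 47 = 40^2 * 40 = 2*40 = 33
  bit 2 = 1: r = r^2 * 40 mod 47 = 33^2 * 40 = 8*40 = 38
  bit 3 = 0: r = r^2 mod 47 = 38^2 = 34
  -> A = 34
B = 40^43 mod 47  (bits of 43 = 101011)
  bit 0 = 1: r = r^2 * 40 mod 47 = 1^2 * 40 = 1*40 = 40
  bit 1 = 0: r = r^2 mod 47 = 40^2 = 2
  bit 2 = 1: r = r^2 * 40 mod 47 = 2^2 * 40 = 4*40 = 19
  bit 3 = 0: r = r^2 mod 47 = 19^2 = 32
  bit 4 = 1: r = r^2 * 40 mod 47 = 32^2 * 40 = 37*40 = 23
  bit 5 = 1: r = r^2 * 40 mod 47 = 23^2 * 40 = 12*40 = 10
  -> B = 10
s = B^a = 10^14 mod 47  (bits of 14 = 1110)
  bit 0 = 1: r = r^2 * 10 mod 47 = 1^2 * 10 = 1*10 = 10
  bit 1 = 1: r = r^2 * 10 mod 47 = 10^2 * 10 = 6*10 = 13
  bit 2 = 1: r = r^2 * 10 mod 47 = 13^2 * 10 = 28*10 = 45
  bit 3 = 0: r = r^2 mod 47 = 45^2 = 4
  -> s = B^a = 4

Answer: 4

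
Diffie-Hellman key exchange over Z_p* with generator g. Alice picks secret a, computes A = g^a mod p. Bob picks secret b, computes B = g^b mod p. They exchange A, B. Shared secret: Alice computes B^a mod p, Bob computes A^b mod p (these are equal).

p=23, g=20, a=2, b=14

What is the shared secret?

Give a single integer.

A = 20^2 mod 23  (bits of 2 = 10)
  bit 0 = 1: r = r^2 * 20 mod 23 = 1^2 * 20 = 1*20 = 20
  bit 1 = 0: r = r^2 mod 23 = 20^2 = 9
  -> A = 9
B = 20^14 mod 23  (bits of 14 = 1110)
  bit 0 = 1: r = r^2 * 20 mod 23 = 1^2 * 20 = 1*20 = 20
  bit 1 = 1: r = r^2 * 20 mod 23 = 20^2 * 20 = 9*20 = 19
  bit 2 = 1: r = r^2 * 20 mod 23 = 19^2 * 20 = 16*20 = 21
  bit 3 = 0: r = r^2 mod 23 = 21^2 = 4
  -> B = 4
s = B^a = 4^2 mod 23  (bits of 2 = 10)
  bit 0 = 1: r = r^2 * 4 mod 23 = 1^2 * 4 = 1*4 = 4
  bit 1 = 0: r = r^2 mod 23 = 4^2 = 16
  -> s = B^a = 16

Answer: 16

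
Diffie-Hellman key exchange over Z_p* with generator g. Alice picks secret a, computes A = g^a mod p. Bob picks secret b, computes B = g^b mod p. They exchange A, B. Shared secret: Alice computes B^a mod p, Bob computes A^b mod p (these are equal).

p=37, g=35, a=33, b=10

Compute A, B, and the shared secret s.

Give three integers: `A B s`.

A = 35^33 mod 37  (bits of 33 = 100001)
  bit 0 = 1: r = r^2 * 35 mod 37 = 1^2 * 35 = 1*35 = 35
  bit 1 = 0: r = r^2 mod 37 = 35^2 = 4
  bit 2 = 0: r = r^2 mod 37 = 4^2 = 16
  bit 3 = 0: r = r^2 mod 37 = 16^2 = 34
  bit 4 = 0: r = r^2 mod 37 = 34^2 = 9
  bit 5 = 1: r = r^2 * 35 mod 37 = 9^2 * 35 = 7*35 = 23
  -> A = 23
B = 35^10 mod 37  (bits of 10 = 1010)
  bit 0 = 1: r = r^2 * 35 mod 37 = 1^2 * 35 = 1*35 = 35
  bit 1 = 0: r = r^2 mod 37 = 35^2 = 4
  bit 2 = 1: r = r^2 * 35 mod 37 = 4^2 * 35 = 16*35 = 5
  bit 3 = 0: r = r^2 mod 37 = 5^2 = 25
  -> B = 25
s = B^a = 25^33 mod 37  (bits of 33 = 100001)
  bit 0 = 1: r = r^2 * 25 mod 37 = 1^2 * 25 = 1*25 = 25
  bit 1 = 0: r = r^2 mod 37 = 25^2 = 33
  bit 2 = 0: r = r^2 mod 37 = 33^2 = 16
  bit 3 = 0: r = r^2 mod 37 = 16^2 = 34
  bit 4 = 0: r = r^2 mod 37 = 34^2 = 9
  bit 5 = 1: r = r^2 * 25 mod 37 = 9^2 * 25 = 7*25 = 27
  -> s = B^a = 27

Answer: 23 25 27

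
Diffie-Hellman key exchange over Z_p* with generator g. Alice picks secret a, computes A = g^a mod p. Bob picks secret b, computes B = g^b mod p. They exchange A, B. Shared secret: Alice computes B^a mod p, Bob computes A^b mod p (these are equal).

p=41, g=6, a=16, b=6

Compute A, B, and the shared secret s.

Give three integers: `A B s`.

Answer: 18 39 18

Derivation:
A = 6^16 mod 41  (bits of 16 = 10000)
  bit 0 = 1: r = r^2 * 6 mod 41 = 1^2 * 6 = 1*6 = 6
  bit 1 = 0: r = r^2 mod 41 = 6^2 = 36
  bit 2 = 0: r = r^2 mod 41 = 36^2 = 25
  bit 3 = 0: r = r^2 mod 41 = 25^2 = 10
  bit 4 = 0: r = r^2 mod 41 = 10^2 = 18
  -> A = 18
B = 6^6 mod 41  (bits of 6 = 110)
  bit 0 = 1: r = r^2 * 6 mod 41 = 1^2 * 6 = 1*6 = 6
  bit 1 = 1: r = r^2 * 6 mod 41 = 6^2 * 6 = 36*6 = 11
  bit 2 = 0: r = r^2 mod 41 = 11^2 = 39
  -> B = 39
s = B^a = 39^16 mod 41  (bits of 16 = 10000)
  bit 0 = 1: r = r^2 * 39 mod 41 = 1^2 * 39 = 1*39 = 39
  bit 1 = 0: r = r^2 mod 41 = 39^2 = 4
  bit 2 = 0: r = r^2 mod 41 = 4^2 = 16
  bit 3 = 0: r = r^2 mod 41 = 16^2 = 10
  bit 4 = 0: r = r^2 mod 41 = 10^2 = 18
  -> s = B^a = 18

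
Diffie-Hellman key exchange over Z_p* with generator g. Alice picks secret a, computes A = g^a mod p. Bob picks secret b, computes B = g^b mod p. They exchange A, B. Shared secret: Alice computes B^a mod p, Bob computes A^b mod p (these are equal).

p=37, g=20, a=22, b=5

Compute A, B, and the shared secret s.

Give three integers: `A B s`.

Answer: 25 18 30

Derivation:
A = 20^22 mod 37  (bits of 22 = 10110)
  bit 0 = 1: r = r^2 * 20 mod 37 = 1^2 * 20 = 1*20 = 20
  bit 1 = 0: r = r^2 mod 37 = 20^2 = 30
  bit 2 = 1: r = r^2 * 20 mod 37 = 30^2 * 20 = 12*20 = 18
  bit 3 = 1: r = r^2 * 20 mod 37 = 18^2 * 20 = 28*20 = 5
  bit 4 = 0: r = r^2 mod 37 = 5^2 = 25
  -> A = 25
B = 20^5 mod 37  (bits of 5 = 101)
  bit 0 = 1: r = r^2 * 20 mod 37 = 1^2 * 20 = 1*20 = 20
  bit 1 = 0: r = r^2 mod 37 = 20^2 = 30
  bit 2 = 1: r = r^2 * 20 mod 37 = 30^2 * 20 = 12*20 = 18
  -> B = 18
s = B^a = 18^22 mod 37  (bits of 22 = 10110)
  bit 0 = 1: r = r^2 * 18 mod 37 = 1^2 * 18 = 1*18 = 18
  bit 1 = 0: r = r^2 mod 37 = 18^2 = 28
  bit 2 = 1: r = r^2 * 18 mod 37 = 28^2 * 18 = 7*18 = 15
  bit 3 = 1: r = r^2 * 18 mod 37 = 15^2 * 18 = 3*18 = 17
  bit 4 = 0: r = r^2 mod 37 = 17^2 = 30
  -> s = B^a = 30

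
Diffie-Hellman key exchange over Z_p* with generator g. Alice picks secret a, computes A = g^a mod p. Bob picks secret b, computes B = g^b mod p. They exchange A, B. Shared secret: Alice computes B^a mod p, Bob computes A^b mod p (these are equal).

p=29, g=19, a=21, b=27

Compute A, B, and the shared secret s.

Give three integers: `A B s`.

Answer: 17 26 12

Derivation:
A = 19^21 mod 29  (bits of 21 = 10101)
  bit 0 = 1: r = r^2 * 19 mod 29 = 1^2 * 19 = 1*19 = 19
  bit 1 = 0: r = r^2 mod 29 = 19^2 = 13
  bit 2 = 1: r = r^2 * 19 mod 29 = 13^2 * 19 = 24*19 = 21
  bit 3 = 0: r = r^2 mod 29 = 21^2 = 6
  bit 4 = 1: r = r^2 * 19 mod 29 = 6^2 * 19 = 7*19 = 17
  -> A = 17
B = 19^27 mod 29  (bits of 27 = 11011)
  bit 0 = 1: r = r^2 * 19 mod 29 = 1^2 * 19 = 1*19 = 19
  bit 1 = 1: r = r^2 * 19 mod 29 = 19^2 * 19 = 13*19 = 15
  bit 2 = 0: r = r^2 mod 29 = 15^2 = 22
  bit 3 = 1: r = r^2 * 19 mod 29 = 22^2 * 19 = 20*19 = 3
  bit 4 = 1: r = r^2 * 19 mod 29 = 3^2 * 19 = 9*19 = 26
  -> B = 26
s = B^a = 26^21 mod 29  (bits of 21 = 10101)
  bit 0 = 1: r = r^2 * 26 mod 29 = 1^2 * 26 = 1*26 = 26
  bit 1 = 0: r = r^2 mod 29 = 26^2 = 9
  bit 2 = 1: r = r^2 * 26 mod 29 = 9^2 * 26 = 23*26 = 18
  bit 3 = 0: r = r^2 mod 29 = 18^2 = 5
  bit 4 = 1: r = r^2 * 26 mod 29 = 5^2 * 26 = 25*26 = 12
  -> s = B^a = 12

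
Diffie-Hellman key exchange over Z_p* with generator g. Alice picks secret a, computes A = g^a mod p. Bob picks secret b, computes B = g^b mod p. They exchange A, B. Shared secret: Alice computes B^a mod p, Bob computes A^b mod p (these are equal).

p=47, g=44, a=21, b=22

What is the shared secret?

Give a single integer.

A = 44^21 mod 47  (bits of 21 = 10101)
  bit 0 = 1: r = r^2 * 44 mod 47 = 1^2 * 44 = 1*44 = 44
  bit 1 = 0: r = r^2 mod 47 = 44^2 = 9
  bit 2 = 1: r = r^2 * 44 mod 47 = 9^2 * 44 = 34*44 = 39
  bit 3 = 0: r = r^2 mod 47 = 39^2 = 17
  bit 4 = 1: r = r^2 * 44 mod 47 = 17^2 * 44 = 7*44 = 26
  -> A = 26
B = 44^22 mod 47  (bits of 22 = 10110)
  bit 0 = 1: r = r^2 * 44 mod 47 = 1^2 * 44 = 1*44 = 44
  bit 1 = 0: r = r^2 mod 47 = 44^2 = 9
  bit 2 = 1: r = r^2 * 44 mod 47 = 9^2 * 44 = 34*44 = 39
  bit 3 = 1: r = r^2 * 44 mod 47 = 39^2 * 44 = 17*44 = 43
  bit 4 = 0: r = r^2 mod 47 = 43^2 = 16
  -> B = 16
s = B^a = 16^21 mod 47  (bits of 21 = 10101)
  bit 0 = 1: r = r^2 * 16 mod 47 = 1^2 * 16 = 1*16 = 16
  bit 1 = 0: r = r^2 mod 47 = 16^2 = 21
  bit 2 = 1: r = r^2 * 16 mod 47 = 21^2 * 16 = 18*16 = 6
  bit 3 = 0: r = r^2 mod 47 = 6^2 = 36
  bit 4 = 1: r = r^2 * 16 mod 47 = 36^2 * 16 = 27*16 = 9
  -> s = B^a = 9

Answer: 9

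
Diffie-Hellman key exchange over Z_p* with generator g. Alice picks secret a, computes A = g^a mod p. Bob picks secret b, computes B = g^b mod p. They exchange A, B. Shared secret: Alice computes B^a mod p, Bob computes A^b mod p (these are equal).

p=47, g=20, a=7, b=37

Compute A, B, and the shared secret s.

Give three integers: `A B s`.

A = 20^7 mod 47  (bits of 7 = 111)
  bit 0 = 1: r = r^2 * 20 mod 47 = 1^2 * 20 = 1*20 = 20
  bit 1 = 1: r = r^2 * 20 mod 47 = 20^2 * 20 = 24*20 = 10
  bit 2 = 1: r = r^2 * 20 mod 47 = 10^2 * 20 = 6*20 = 26
  -> A = 26
B = 20^37 mod 47  (bits of 37 = 100101)
  bit 0 = 1: r = r^2 * 20 mod 47 = 1^2 * 20 = 1*20 = 20
  bit 1 = 0: r = r^2 mod 47 = 20^2 = 24
  bit 2 = 0: r = r^2 mod 47 = 24^2 = 12
  bit 3 = 1: r = r^2 * 20 mod 47 = 12^2 * 20 = 3*20 = 13
  bit 4 = 0: r = r^2 mod 47 = 13^2 = 28
  bit 5 = 1: r = r^2 * 20 mod 47 = 28^2 * 20 = 32*20 = 29
  -> B = 29
s = B^a = 29^7 mod 47  (bits of 7 = 111)
  bit 0 = 1: r = r^2 * 29 mod 47 = 1^2 * 29 = 1*29 = 29
  bit 1 = 1: r = r^2 * 29 mod 47 = 29^2 * 29 = 42*29 = 43
  bit 2 = 1: r = r^2 * 29 mod 47 = 43^2 * 29 = 16*29 = 41
  -> s = B^a = 41

Answer: 26 29 41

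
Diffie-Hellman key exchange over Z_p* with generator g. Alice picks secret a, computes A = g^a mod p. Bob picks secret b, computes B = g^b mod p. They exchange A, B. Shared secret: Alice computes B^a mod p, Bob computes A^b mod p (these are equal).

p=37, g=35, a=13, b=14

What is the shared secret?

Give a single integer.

A = 35^13 mod 37  (bits of 13 = 1101)
  bit 0 = 1: r = r^2 * 35 mod 37 = 1^2 * 35 = 1*35 = 35
  bit 1 = 1: r = r^2 * 35 mod 37 = 35^2 * 35 = 4*35 = 29
  bit 2 = 0: r = r^2 mod 37 = 29^2 = 27
  bit 3 = 1: r = r^2 * 35 mod 37 = 27^2 * 35 = 26*35 = 22
  -> A = 22
B = 35^14 mod 37  (bits of 14 = 1110)
  bit 0 = 1: r = r^2 * 35 mod 37 = 1^2 * 35 = 1*35 = 35
  bit 1 = 1: r = r^2 * 35 mod 37 = 35^2 * 35 = 4*35 = 29
  bit 2 = 1: r = r^2 * 35 mod 37 = 29^2 * 35 = 27*35 = 20
  bit 3 = 0: r = r^2 mod 37 = 20^2 = 30
  -> B = 30
s = B^a = 30^13 mod 37  (bits of 13 = 1101)
  bit 0 = 1: r = r^2 * 30 mod 37 = 1^2 * 30 = 1*30 = 30
  bit 1 = 1: r = r^2 * 30 mod 37 = 30^2 * 30 = 12*30 = 27
  bit 2 = 0: r = r^2 mod 37 = 27^2 = 26
  bit 3 = 1: r = r^2 * 30 mod 37 = 26^2 * 30 = 10*30 = 4
  -> s = B^a = 4

Answer: 4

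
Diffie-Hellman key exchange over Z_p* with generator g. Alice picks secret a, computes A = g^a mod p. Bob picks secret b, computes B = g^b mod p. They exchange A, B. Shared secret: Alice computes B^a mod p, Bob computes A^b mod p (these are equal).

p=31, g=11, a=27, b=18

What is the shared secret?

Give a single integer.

A = 11^27 mod 31  (bits of 27 = 11011)
  bit 0 = 1: r = r^2 * 11 mod 31 = 1^2 * 11 = 1*11 = 11
  bit 1 = 1: r = r^2 * 11 mod 31 = 11^2 * 11 = 28*11 = 29
  bit 2 = 0: r = r^2 mod 31 = 29^2 = 4
  bit 3 = 1: r = r^2 * 11 mod 31 = 4^2 * 11 = 16*11 = 21
  bit 4 = 1: r = r^2 * 11 mod 31 = 21^2 * 11 = 7*11 = 15
  -> A = 15
B = 11^18 mod 31  (bits of 18 = 10010)
  bit 0 = 1: r = r^2 * 11 mod 31 = 1^2 * 11 = 1*11 = 11
  bit 1 = 0: r = r^2 mod 31 = 11^2 = 28
  bit 2 = 0: r = r^2 mod 31 = 28^2 = 9
  bit 3 = 1: r = r^2 * 11 mod 31 = 9^2 * 11 = 19*11 = 23
  bit 4 = 0: r = r^2 mod 31 = 23^2 = 2
  -> B = 2
s = B^a = 2^27 mod 31  (bits of 27 = 11011)
  bit 0 = 1: r = r^2 * 2 mod 31 = 1^2 * 2 = 1*2 = 2
  bit 1 = 1: r = r^2 * 2 mod 31 = 2^2 * 2 = 4*2 = 8
  bit 2 = 0: r = r^2 mod 31 = 8^2 = 2
  bit 3 = 1: r = r^2 * 2 mod 31 = 2^2 * 2 = 4*2 = 8
  bit 4 = 1: r = r^2 * 2 mod 31 = 8^2 * 2 = 2*2 = 4
  -> s = B^a = 4

Answer: 4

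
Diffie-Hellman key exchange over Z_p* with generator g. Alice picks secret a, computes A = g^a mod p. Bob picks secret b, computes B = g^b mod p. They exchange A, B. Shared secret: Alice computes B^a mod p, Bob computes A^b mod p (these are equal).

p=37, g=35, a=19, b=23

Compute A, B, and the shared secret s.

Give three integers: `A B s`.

A = 35^19 mod 37  (bits of 19 = 10011)
  bit 0 = 1: r = r^2 * 35 mod 37 = 1^2 * 35 = 1*35 = 35
  bit 1 = 0: r = r^2 mod 37 = 35^2 = 4
  bit 2 = 0: r = r^2 mod 37 = 4^2 = 16
  bit 3 = 1: r = r^2 * 35 mod 37 = 16^2 * 35 = 34*35 = 6
  bit 4 = 1: r = r^2 * 35 mod 37 = 6^2 * 35 = 36*35 = 2
  -> A = 2
B = 35^23 mod 37  (bits of 23 = 10111)
  bit 0 = 1: r = r^2 * 35 mod 37 = 1^2 * 35 = 1*35 = 35
  bit 1 = 0: r = r^2 mod 37 = 35^2 = 4
  bit 2 = 1: r = r^2 * 35 mod 37 = 4^2 * 35 = 16*35 = 5
  bit 3 = 1: r = r^2 * 35 mod 37 = 5^2 * 35 = 25*35 = 24
  bit 4 = 1: r = r^2 * 35 mod 37 = 24^2 * 35 = 21*35 = 32
  -> B = 32
s = B^a = 32^19 mod 37  (bits of 19 = 10011)
  bit 0 = 1: r = r^2 * 32 mod 37 = 1^2 * 32 = 1*32 = 32
  bit 1 = 0: r = r^2 mod 37 = 32^2 = 25
  bit 2 = 0: r = r^2 mod 37 = 25^2 = 33
  bit 3 = 1: r = r^2 * 32 mod 37 = 33^2 * 32 = 16*32 = 31
  bit 4 = 1: r = r^2 * 32 mod 37 = 31^2 * 32 = 36*32 = 5
  -> s = B^a = 5

Answer: 2 32 5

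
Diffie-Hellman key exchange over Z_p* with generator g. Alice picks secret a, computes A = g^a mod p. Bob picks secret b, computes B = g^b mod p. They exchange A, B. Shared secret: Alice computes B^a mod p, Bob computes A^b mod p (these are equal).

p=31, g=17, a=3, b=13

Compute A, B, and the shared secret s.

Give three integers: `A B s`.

Answer: 15 3 27

Derivation:
A = 17^3 mod 31  (bits of 3 = 11)
  bit 0 = 1: r = r^2 * 17 mod 31 = 1^2 * 17 = 1*17 = 17
  bit 1 = 1: r = r^2 * 17 mod 31 = 17^2 * 17 = 10*17 = 15
  -> A = 15
B = 17^13 mod 31  (bits of 13 = 1101)
  bit 0 = 1: r = r^2 * 17 mod 31 = 1^2 * 17 = 1*17 = 17
  bit 1 = 1: r = r^2 * 17 mod 31 = 17^2 * 17 = 10*17 = 15
  bit 2 = 0: r = r^2 mod 31 = 15^2 = 8
  bit 3 = 1: r = r^2 * 17 mod 31 = 8^2 * 17 = 2*17 = 3
  -> B = 3
s = B^a = 3^3 mod 31  (bits of 3 = 11)
  bit 0 = 1: r = r^2 * 3 mod 31 = 1^2 * 3 = 1*3 = 3
  bit 1 = 1: r = r^2 * 3 mod 31 = 3^2 * 3 = 9*3 = 27
  -> s = B^a = 27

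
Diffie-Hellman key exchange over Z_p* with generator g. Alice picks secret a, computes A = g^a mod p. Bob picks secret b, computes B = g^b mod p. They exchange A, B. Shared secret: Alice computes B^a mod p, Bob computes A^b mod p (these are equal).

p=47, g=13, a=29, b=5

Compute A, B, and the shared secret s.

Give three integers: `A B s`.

Answer: 44 40 39

Derivation:
A = 13^29 mod 47  (bits of 29 = 11101)
  bit 0 = 1: r = r^2 * 13 mod 47 = 1^2 * 13 = 1*13 = 13
  bit 1 = 1: r = r^2 * 13 mod 47 = 13^2 * 13 = 28*13 = 35
  bit 2 = 1: r = r^2 * 13 mod 47 = 35^2 * 13 = 3*13 = 39
  bit 3 = 0: r = r^2 mod 47 = 39^2 = 17
  bit 4 = 1: r = r^2 * 13 mod 47 = 17^2 * 13 = 7*13 = 44
  -> A = 44
B = 13^5 mod 47  (bits of 5 = 101)
  bit 0 = 1: r = r^2 * 13 mod 47 = 1^2 * 13 = 1*13 = 13
  bit 1 = 0: r = r^2 mod 47 = 13^2 = 28
  bit 2 = 1: r = r^2 * 13 mod 47 = 28^2 * 13 = 32*13 = 40
  -> B = 40
s = B^a = 40^29 mod 47  (bits of 29 = 11101)
  bit 0 = 1: r = r^2 * 40 mod 47 = 1^2 * 40 = 1*40 = 40
  bit 1 = 1: r = r^2 * 40 mod 47 = 40^2 * 40 = 2*40 = 33
  bit 2 = 1: r = r^2 * 40 mod 47 = 33^2 * 40 = 8*40 = 38
  bit 3 = 0: r = r^2 mod 47 = 38^2 = 34
  bit 4 = 1: r = r^2 * 40 mod 47 = 34^2 * 40 = 28*40 = 39
  -> s = B^a = 39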